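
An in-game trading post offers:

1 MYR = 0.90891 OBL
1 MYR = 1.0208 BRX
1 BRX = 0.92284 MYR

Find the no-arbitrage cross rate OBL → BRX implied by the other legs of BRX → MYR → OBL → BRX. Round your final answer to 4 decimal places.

1.1922

Known legs of the cycle: 0.92284 × 0.90891 = 0.8387785044
For no arbitrage the full-cycle product must be 1, so the missing rate is 1 / 0.8387785044 ≈ 1.192210.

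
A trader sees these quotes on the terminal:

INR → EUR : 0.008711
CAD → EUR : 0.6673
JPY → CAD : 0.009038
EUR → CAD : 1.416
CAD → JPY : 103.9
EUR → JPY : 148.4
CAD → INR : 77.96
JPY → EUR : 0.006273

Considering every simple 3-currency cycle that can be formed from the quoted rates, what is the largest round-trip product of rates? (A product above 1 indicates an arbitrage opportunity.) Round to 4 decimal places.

0.9616

INR→EUR→CAD→INR: 0.008711 × 1.416 × 77.96 = 0.96162
JPY→EUR→CAD→JPY: 0.006273 × 1.416 × 103.9 = 0.92290
JPY→CAD→EUR→JPY: 0.009038 × 0.6673 × 148.4 = 0.89501
Maximum is INR→EUR→CAD→INR at 0.9616; no arbitrage — every cycle loses value.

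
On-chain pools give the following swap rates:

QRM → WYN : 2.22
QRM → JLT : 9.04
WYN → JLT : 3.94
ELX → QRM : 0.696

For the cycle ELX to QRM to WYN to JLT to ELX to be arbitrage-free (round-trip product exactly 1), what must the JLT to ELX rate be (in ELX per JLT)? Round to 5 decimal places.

0.16426

Known legs of the cycle: 0.696 × 2.22 × 3.94 = 6.0877728
For no arbitrage the full-cycle product must be 1, so the missing rate is 1 / 6.0877728 ≈ 0.1642637.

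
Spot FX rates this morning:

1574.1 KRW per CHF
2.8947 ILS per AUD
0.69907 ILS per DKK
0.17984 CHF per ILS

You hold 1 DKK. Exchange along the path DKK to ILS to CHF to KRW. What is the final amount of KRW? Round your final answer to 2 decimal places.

1 DKK × 0.69907 = 0.69907 ILS
0.69907 ILS × 0.17984 = 0.1257207488 CHF
0.1257207488 CHF × 1574.1 = 197.89703068608 KRW

197.90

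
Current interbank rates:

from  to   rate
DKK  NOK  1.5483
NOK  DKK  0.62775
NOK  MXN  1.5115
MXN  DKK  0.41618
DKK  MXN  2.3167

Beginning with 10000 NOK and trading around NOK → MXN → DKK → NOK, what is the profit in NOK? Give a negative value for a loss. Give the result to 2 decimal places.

10000 NOK × 1.5115 = 15115 MXN
15115 MXN × 0.41618 = 6290.5607 DKK
6290.5607 DKK × 1.5483 = 9739.67513181 NOK
Net change: 9739.67513181 − 10000 = -260.32486819 NOK

-260.32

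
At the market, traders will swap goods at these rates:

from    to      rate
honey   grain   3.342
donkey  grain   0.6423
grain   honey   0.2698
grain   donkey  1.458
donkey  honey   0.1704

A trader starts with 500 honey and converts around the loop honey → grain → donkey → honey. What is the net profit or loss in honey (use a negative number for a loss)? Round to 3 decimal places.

500 honey × 3.342 = 1671 grain
1671 grain × 1.458 = 2436.318 donkey
2436.318 donkey × 0.1704 = 415.1485872 honey
Net change: 415.1485872 − 500 = -84.8514128 honey

-84.851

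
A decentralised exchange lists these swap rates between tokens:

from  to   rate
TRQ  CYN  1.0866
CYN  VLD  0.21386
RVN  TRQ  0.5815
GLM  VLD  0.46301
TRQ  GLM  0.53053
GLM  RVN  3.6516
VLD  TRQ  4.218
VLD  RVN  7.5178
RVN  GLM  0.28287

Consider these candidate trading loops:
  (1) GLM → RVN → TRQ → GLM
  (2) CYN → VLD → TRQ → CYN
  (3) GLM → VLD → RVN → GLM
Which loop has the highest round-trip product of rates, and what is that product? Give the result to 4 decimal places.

(1) 3.6516 × 0.5815 × 0.53053 = 1.12653
(2) 0.21386 × 4.218 × 1.0866 = 0.98018
(3) 0.46301 × 7.5178 × 0.28287 = 0.98462
Highest is cycle (1) at 1.1265 (>1, arbitrage).

1.1265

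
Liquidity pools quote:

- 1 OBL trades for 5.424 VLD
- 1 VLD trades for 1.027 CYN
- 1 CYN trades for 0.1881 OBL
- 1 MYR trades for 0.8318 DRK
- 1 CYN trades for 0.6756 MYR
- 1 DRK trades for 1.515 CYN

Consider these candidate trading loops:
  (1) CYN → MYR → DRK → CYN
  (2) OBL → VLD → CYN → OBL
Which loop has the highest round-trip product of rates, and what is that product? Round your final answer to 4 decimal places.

1.0478

(1) 0.6756 × 0.8318 × 1.515 = 0.85138
(2) 5.424 × 1.027 × 0.1881 = 1.04780
Highest is cycle (2) at 1.0478 (>1, arbitrage).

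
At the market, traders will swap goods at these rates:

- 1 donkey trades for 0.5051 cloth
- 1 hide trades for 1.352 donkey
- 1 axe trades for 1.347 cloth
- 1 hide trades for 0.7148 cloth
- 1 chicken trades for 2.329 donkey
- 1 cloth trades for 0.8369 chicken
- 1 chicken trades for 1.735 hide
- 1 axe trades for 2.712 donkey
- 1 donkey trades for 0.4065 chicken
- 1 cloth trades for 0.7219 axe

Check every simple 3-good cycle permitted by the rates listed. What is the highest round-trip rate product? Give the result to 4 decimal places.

hide→cloth→chicken→hide: 0.7148 × 0.8369 × 1.735 = 1.03790
axe→donkey→cloth→axe: 2.712 × 0.5051 × 0.7219 = 0.98888
cloth→chicken→donkey→cloth: 0.8369 × 2.329 × 0.5051 = 0.98451
hide→donkey→chicken→hide: 1.352 × 0.4065 × 1.735 = 0.95354
Maximum is hide→cloth→chicken→hide at 1.0379; arbitrage exists.

1.0379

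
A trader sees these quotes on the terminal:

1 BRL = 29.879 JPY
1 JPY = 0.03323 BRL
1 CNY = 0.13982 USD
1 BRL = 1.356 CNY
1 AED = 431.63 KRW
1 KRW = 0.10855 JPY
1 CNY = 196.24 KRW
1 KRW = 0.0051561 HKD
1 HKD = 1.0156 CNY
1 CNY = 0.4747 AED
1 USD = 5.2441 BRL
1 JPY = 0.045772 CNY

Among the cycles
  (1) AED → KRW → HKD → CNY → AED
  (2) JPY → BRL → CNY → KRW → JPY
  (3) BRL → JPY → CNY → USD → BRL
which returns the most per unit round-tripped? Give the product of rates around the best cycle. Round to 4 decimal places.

1.0729

(1) 431.63 × 0.0051561 × 1.0156 × 0.4747 = 1.07294
(2) 0.03323 × 1.356 × 196.24 × 0.10855 = 0.95986
(3) 29.879 × 0.045772 × 0.13982 × 5.2441 = 1.00278
Highest is cycle (1) at 1.0729 (>1, arbitrage).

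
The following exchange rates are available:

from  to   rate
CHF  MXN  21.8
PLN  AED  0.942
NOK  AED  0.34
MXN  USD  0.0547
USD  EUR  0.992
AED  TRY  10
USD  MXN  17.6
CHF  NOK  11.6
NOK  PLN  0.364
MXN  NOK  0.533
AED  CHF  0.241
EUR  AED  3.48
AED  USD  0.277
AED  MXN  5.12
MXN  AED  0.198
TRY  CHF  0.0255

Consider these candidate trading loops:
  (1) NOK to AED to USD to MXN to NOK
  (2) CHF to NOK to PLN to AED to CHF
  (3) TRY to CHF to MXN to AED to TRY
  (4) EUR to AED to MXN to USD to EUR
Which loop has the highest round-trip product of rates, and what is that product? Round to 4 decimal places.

1.1007

(1) 0.34 × 0.277 × 17.6 × 0.533 = 0.88348
(2) 11.6 × 0.364 × 0.942 × 0.241 = 0.95858
(3) 0.0255 × 21.8 × 0.198 × 10 = 1.10068
(4) 3.48 × 5.12 × 0.0547 × 0.992 = 0.96683
Highest is cycle (3) at 1.1007 (>1, arbitrage).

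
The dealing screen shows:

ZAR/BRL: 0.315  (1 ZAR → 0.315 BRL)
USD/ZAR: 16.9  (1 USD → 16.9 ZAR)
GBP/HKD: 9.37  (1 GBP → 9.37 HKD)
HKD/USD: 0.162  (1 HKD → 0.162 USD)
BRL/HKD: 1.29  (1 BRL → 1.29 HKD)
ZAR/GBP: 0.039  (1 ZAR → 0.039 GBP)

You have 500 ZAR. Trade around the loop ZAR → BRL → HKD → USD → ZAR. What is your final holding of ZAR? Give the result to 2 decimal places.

500 ZAR × 0.315 = 157.5 BRL
157.5 BRL × 1.29 = 203.175 HKD
203.175 HKD × 0.162 = 32.91435 USD
32.91435 USD × 16.9 = 556.252515 ZAR

556.25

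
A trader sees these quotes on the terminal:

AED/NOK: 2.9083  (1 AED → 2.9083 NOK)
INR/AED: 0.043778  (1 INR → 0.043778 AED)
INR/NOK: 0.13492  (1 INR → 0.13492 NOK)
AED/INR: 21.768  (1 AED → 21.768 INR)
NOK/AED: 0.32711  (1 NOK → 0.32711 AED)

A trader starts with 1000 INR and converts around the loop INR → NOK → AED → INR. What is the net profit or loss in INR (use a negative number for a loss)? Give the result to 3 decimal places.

1000 INR × 0.13492 = 134.92 NOK
134.92 NOK × 0.32711 = 44.1336812 AED
44.1336812 AED × 21.768 = 960.7019723616 INR
Net change: 960.7019723616 − 1000 = -39.2980276384 INR

-39.298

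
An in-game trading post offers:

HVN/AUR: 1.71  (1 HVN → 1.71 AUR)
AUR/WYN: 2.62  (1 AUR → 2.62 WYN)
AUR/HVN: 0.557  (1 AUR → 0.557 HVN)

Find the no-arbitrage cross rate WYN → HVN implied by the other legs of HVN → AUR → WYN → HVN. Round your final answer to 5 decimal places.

Known legs of the cycle: 1.71 × 2.62 = 4.4802
For no arbitrage the full-cycle product must be 1, so the missing rate is 1 / 4.4802 ≈ 0.2232043.

0.22320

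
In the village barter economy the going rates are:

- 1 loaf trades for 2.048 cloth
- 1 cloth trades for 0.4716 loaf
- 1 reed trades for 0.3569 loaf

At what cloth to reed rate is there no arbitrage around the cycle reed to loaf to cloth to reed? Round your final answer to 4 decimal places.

Known legs of the cycle: 0.3569 × 2.048 = 0.7309312
For no arbitrage the full-cycle product must be 1, so the missing rate is 1 / 0.7309312 ≈ 1.368118.

1.3681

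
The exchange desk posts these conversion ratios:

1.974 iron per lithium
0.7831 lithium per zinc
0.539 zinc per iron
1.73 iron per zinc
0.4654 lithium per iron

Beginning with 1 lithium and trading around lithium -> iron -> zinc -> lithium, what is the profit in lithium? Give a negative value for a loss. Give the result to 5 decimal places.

-0.16679

1 lithium × 1.974 = 1.974 iron
1.974 iron × 0.539 = 1.063986 zinc
1.063986 zinc × 0.7831 = 0.8332074366 lithium
Net change: 0.8332074366 − 1 = -0.1667925634 lithium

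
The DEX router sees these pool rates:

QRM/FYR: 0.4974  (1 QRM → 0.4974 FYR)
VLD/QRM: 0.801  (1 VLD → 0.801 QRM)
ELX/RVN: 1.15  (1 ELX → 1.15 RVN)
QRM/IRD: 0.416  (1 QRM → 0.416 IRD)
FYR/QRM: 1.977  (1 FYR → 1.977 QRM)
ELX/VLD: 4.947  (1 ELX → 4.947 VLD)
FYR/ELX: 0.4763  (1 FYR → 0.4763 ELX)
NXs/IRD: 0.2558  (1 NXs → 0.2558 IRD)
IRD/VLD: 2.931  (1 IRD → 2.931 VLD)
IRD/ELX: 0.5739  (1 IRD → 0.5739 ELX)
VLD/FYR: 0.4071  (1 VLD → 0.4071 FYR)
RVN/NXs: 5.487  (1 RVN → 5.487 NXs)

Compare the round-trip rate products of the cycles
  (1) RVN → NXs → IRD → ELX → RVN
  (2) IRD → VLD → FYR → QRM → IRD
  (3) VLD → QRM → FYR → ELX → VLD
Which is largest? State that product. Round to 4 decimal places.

(1) 5.487 × 0.2558 × 0.5739 × 1.15 = 0.92634
(2) 2.931 × 0.4071 × 1.977 × 0.416 = 0.98133
(3) 0.801 × 0.4974 × 0.4763 × 4.947 = 0.93877
Highest is cycle (2) at 0.9813 (≤1, no arbitrage).

0.9813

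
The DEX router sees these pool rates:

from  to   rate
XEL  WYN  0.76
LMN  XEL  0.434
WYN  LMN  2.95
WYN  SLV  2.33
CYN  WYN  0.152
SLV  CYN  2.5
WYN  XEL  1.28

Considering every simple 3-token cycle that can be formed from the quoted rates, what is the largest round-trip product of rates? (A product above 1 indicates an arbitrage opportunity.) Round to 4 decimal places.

XEL→WYN→LMN→XEL: 0.76 × 2.95 × 0.434 = 0.97303
SLV→CYN→WYN→SLV: 2.5 × 0.152 × 2.33 = 0.88540
Maximum is XEL→WYN→LMN→XEL at 0.9730; no arbitrage — every cycle loses value.

0.9730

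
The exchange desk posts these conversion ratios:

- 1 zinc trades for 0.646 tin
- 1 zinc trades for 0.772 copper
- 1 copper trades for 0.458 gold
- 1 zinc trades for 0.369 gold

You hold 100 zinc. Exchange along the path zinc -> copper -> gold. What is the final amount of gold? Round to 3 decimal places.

35.358

100 zinc × 0.772 = 77.2 copper
77.2 copper × 0.458 = 35.3576 gold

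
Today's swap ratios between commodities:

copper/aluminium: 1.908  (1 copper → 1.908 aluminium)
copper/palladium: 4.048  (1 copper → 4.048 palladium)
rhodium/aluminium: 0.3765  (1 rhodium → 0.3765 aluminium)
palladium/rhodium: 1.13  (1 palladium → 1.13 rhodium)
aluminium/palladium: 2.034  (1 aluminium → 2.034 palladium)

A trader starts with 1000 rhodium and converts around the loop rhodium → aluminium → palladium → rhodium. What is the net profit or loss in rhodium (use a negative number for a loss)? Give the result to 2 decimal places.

1000 rhodium × 0.3765 = 376.5 aluminium
376.5 aluminium × 2.034 = 765.801 palladium
765.801 palladium × 1.13 = 865.35513 rhodium
Net change: 865.35513 − 1000 = -134.64487 rhodium

-134.64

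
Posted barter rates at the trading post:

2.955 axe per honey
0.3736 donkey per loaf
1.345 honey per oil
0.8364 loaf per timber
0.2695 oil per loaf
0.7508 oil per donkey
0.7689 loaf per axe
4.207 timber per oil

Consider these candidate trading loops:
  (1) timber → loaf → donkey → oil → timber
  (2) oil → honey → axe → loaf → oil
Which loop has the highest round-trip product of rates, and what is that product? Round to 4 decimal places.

(1) 0.8364 × 0.3736 × 0.7508 × 4.207 = 0.98700
(2) 1.345 × 2.955 × 0.7689 × 0.2695 = 0.82358
Highest is cycle (1) at 0.9870 (≤1, no arbitrage).

0.9870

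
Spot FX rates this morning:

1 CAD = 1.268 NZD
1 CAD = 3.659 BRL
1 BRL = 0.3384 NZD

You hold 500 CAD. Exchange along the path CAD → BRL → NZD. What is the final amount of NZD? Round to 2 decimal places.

500 CAD × 3.659 = 1829.5 BRL
1829.5 BRL × 0.3384 = 619.1028 NZD

619.10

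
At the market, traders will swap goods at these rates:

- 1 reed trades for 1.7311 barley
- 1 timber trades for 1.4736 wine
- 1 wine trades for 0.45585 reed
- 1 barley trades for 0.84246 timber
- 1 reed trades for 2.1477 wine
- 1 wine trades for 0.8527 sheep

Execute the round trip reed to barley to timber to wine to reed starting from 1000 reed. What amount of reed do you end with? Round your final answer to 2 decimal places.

979.65

1000 reed × 1.7311 = 1731.1 barley
1731.1 barley × 0.84246 = 1458.382506 timber
1458.382506 timber × 1.4736 = 2149.0724608416 wine
2149.0724608416 wine × 0.45585 = 979.65468127464336 reed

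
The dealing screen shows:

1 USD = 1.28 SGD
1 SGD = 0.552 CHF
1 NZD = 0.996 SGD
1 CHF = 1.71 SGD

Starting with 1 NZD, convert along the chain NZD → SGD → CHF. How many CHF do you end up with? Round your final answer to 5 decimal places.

1 NZD × 0.996 = 0.996 SGD
0.996 SGD × 0.552 = 0.549792 CHF

0.54979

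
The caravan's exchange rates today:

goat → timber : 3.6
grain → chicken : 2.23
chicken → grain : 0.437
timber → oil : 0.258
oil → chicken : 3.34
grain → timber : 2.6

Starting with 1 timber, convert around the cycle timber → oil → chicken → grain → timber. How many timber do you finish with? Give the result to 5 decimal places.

0.97909

1 timber × 0.258 = 0.258 oil
0.258 oil × 3.34 = 0.86172 chicken
0.86172 chicken × 0.437 = 0.37657164 grain
0.37657164 grain × 2.6 = 0.979086264 timber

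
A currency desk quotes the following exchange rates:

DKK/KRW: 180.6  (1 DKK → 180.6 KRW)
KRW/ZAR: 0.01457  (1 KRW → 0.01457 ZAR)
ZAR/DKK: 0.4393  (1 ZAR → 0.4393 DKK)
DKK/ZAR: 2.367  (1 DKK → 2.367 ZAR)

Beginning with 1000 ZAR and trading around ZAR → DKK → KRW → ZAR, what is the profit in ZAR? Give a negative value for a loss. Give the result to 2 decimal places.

1000 ZAR × 0.4393 = 439.3 DKK
439.3 DKK × 180.6 = 79337.58 KRW
79337.58 KRW × 0.01457 = 1155.9485406 ZAR
Net change: 1155.9485406 − 1000 = 155.9485406 ZAR

155.95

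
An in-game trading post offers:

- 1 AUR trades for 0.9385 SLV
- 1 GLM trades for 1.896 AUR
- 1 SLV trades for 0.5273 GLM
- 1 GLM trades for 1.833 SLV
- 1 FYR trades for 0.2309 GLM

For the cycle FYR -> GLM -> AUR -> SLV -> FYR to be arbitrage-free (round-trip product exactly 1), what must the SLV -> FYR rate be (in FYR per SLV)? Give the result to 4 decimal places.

Known legs of the cycle: 0.2309 × 1.896 × 0.9385 = 0.4108625364
For no arbitrage the full-cycle product must be 1, so the missing rate is 1 / 0.4108625364 ≈ 2.433904.

2.4339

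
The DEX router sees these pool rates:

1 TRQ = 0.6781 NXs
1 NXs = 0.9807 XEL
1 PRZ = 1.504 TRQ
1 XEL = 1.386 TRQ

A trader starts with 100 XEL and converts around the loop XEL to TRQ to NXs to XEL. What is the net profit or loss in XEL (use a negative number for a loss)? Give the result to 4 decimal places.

100 XEL × 1.386 = 138.6 TRQ
138.6 TRQ × 0.6781 = 93.98466 NXs
93.98466 NXs × 0.9807 = 92.170756062 XEL
Net change: 92.170756062 − 100 = -7.829243938 XEL

-7.8292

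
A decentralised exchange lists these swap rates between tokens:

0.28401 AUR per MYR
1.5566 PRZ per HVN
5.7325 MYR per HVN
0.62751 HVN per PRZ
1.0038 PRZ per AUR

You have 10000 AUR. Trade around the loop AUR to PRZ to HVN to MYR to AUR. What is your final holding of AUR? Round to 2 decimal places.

10000 AUR × 1.0038 = 10038 PRZ
10038 PRZ × 0.62751 = 6298.94538 HVN
6298.94538 HVN × 5.7325 = 36108.70439085 MYR
36108.70439085 MYR × 0.28401 = 10255.2331340453085 AUR

10255.23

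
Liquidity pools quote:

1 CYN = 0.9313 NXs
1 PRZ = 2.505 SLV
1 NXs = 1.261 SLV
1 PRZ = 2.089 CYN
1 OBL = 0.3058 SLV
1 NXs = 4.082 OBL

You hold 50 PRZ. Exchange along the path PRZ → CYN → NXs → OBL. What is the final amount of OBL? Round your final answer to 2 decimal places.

50 PRZ × 2.089 = 104.45 CYN
104.45 CYN × 0.9313 = 97.274285 NXs
97.274285 NXs × 4.082 = 397.07363137 OBL

397.07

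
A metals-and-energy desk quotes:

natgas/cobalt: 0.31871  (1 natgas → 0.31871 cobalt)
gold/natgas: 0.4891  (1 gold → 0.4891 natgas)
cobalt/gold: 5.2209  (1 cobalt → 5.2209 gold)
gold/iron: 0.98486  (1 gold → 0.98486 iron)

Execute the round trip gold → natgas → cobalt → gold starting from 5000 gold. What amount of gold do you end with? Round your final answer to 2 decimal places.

5000 gold × 0.4891 = 2445.5 natgas
2445.5 natgas × 0.31871 = 779.405305 cobalt
779.405305 cobalt × 5.2209 = 4069.1971568745 gold

4069.20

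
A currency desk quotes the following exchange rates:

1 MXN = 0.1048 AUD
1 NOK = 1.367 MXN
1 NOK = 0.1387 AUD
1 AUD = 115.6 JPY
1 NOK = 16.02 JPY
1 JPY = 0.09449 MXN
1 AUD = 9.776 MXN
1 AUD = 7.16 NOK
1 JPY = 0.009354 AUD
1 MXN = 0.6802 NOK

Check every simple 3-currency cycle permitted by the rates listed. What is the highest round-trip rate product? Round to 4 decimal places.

JPY→MXN→AUD→JPY: 0.09449 × 0.1048 × 115.6 = 1.14474
JPY→AUD→NOK→JPY: 0.009354 × 7.16 × 16.02 = 1.07293
JPY→MXN→NOK→JPY: 0.09449 × 0.6802 × 16.02 = 1.02964
NOK→MXN→AUD→NOK: 1.367 × 0.1048 × 7.16 = 1.02575
NOK→AUD→MXN→NOK: 0.1387 × 9.776 × 0.6802 = 0.92230
Maximum is JPY→MXN→AUD→JPY at 1.1447; arbitrage exists.

1.1447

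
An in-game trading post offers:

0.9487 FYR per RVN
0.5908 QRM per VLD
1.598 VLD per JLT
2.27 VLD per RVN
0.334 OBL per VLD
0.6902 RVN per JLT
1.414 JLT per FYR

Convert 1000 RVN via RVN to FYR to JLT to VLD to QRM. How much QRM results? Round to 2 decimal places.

1000 RVN × 0.9487 = 948.7 FYR
948.7 FYR × 1.414 = 1341.4618 JLT
1341.4618 JLT × 1.598 = 2143.6559564 VLD
2143.6559564 VLD × 0.5908 = 1266.47193904112 QRM

1266.47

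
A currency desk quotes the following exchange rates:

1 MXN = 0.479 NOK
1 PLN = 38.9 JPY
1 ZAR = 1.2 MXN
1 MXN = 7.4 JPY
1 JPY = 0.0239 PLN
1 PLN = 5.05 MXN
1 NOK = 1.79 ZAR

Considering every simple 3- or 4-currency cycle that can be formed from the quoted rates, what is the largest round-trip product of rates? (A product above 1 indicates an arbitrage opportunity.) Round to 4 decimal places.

1.0289

NOK→ZAR→MXN→NOK: 1.79 × 1.2 × 0.479 = 1.02889
PLN→MXN→JPY→PLN: 5.05 × 7.4 × 0.0239 = 0.89314
Maximum is NOK→ZAR→MXN→NOK at 1.0289; arbitrage exists.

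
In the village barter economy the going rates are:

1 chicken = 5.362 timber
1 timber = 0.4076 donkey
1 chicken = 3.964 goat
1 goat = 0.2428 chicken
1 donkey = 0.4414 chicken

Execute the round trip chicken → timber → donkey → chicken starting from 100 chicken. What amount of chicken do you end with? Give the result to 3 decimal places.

96.470

100 chicken × 5.362 = 536.2 timber
536.2 timber × 0.4076 = 218.55512 donkey
218.55512 donkey × 0.4414 = 96.470229968 chicken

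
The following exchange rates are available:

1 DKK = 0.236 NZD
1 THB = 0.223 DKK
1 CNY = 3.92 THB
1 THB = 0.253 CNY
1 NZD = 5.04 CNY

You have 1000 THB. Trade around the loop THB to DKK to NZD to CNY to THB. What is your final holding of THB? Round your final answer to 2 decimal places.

1039.76

1000 THB × 0.223 = 223 DKK
223 DKK × 0.236 = 52.628 NZD
52.628 NZD × 5.04 = 265.24512 CNY
265.24512 CNY × 3.92 = 1039.7608704 THB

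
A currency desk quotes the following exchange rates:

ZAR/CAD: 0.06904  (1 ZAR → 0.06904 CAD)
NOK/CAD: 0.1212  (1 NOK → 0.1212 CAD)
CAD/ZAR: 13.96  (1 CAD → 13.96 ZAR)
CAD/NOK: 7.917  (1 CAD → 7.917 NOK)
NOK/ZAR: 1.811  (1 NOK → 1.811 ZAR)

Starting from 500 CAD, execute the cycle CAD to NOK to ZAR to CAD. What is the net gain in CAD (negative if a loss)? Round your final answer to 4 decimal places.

-5.0630

500 CAD × 7.917 = 3958.5 NOK
3958.5 NOK × 1.811 = 7168.8435 ZAR
7168.8435 ZAR × 0.06904 = 494.93695524 CAD
Net change: 494.93695524 − 500 = -5.06304476 CAD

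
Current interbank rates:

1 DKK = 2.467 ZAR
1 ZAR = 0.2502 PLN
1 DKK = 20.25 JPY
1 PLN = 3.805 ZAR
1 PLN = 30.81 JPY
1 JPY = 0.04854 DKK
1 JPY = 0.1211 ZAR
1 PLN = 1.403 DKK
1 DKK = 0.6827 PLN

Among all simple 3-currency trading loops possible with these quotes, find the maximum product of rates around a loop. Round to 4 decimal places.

1.0210

JPY→DKK→PLN→JPY: 0.04854 × 0.6827 × 30.81 = 1.02099
JPY→ZAR→PLN→JPY: 0.1211 × 0.2502 × 30.81 = 0.93352
ZAR→PLN→DKK→ZAR: 0.2502 × 1.403 × 2.467 = 0.86599
Maximum is JPY→DKK→PLN→JPY at 1.0210; arbitrage exists.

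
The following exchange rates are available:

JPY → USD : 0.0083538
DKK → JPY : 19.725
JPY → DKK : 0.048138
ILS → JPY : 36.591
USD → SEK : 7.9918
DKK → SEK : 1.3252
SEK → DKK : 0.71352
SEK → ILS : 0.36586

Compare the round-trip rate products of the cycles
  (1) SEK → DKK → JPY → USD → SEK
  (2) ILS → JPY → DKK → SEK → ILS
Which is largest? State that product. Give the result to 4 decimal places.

0.9396

(1) 0.71352 × 19.725 × 0.0083538 × 7.9918 = 0.93962
(2) 36.591 × 0.048138 × 1.3252 × 0.36586 = 0.85400
Highest is cycle (1) at 0.9396 (≤1, no arbitrage).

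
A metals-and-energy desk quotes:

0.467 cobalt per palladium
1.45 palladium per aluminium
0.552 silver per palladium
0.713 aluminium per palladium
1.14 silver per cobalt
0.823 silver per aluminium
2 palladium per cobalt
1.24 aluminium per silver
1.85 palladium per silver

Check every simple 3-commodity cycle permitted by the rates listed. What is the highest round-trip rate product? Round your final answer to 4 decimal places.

1.0856

palladium→aluminium→silver→palladium: 0.713 × 0.823 × 1.85 = 1.08558
palladium→silver→aluminium→palladium: 0.552 × 1.24 × 1.45 = 0.99250
palladium→cobalt→silver→palladium: 0.467 × 1.14 × 1.85 = 0.98490
Maximum is palladium→aluminium→silver→palladium at 1.0856; arbitrage exists.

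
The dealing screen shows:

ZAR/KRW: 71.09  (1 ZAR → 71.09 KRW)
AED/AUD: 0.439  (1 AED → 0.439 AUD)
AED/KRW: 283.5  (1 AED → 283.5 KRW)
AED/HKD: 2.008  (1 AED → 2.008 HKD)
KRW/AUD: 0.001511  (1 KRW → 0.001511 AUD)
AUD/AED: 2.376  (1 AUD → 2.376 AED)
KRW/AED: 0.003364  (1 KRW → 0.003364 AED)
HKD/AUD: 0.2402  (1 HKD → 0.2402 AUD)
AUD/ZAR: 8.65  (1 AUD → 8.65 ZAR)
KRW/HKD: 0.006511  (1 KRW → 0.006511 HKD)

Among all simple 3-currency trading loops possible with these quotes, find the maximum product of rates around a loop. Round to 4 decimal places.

1.1460

HKD→AUD→AED→HKD: 0.2402 × 2.376 × 2.008 = 1.14600
AED→KRW→AUD→AED: 283.5 × 0.001511 × 2.376 = 1.01780
ZAR→KRW→AUD→ZAR: 71.09 × 0.001511 × 8.65 = 0.92916
Maximum is HKD→AUD→AED→HKD at 1.1460; arbitrage exists.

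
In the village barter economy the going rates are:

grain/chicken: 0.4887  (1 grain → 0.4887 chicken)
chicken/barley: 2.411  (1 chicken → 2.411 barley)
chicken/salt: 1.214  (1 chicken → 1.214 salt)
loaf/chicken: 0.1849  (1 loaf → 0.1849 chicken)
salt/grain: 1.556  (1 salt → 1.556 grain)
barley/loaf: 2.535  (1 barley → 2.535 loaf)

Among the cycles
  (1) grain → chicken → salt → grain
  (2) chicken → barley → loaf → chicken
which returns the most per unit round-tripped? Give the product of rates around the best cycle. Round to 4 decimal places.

1.1301

(1) 0.4887 × 1.214 × 1.556 = 0.92315
(2) 2.411 × 2.535 × 0.1849 = 1.13009
Highest is cycle (2) at 1.1301 (>1, arbitrage).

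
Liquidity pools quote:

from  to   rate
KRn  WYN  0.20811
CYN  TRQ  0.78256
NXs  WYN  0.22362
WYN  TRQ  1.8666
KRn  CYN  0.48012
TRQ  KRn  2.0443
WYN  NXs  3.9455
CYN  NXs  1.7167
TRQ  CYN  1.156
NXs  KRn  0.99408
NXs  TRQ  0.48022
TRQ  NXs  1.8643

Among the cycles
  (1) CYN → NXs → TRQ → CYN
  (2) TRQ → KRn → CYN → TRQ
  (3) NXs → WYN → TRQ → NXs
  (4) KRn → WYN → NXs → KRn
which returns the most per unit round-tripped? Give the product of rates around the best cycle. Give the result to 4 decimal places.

0.9530

(1) 1.7167 × 0.48022 × 1.156 = 0.95300
(2) 2.0443 × 0.48012 × 0.78256 = 0.76809
(3) 0.22362 × 1.8666 × 1.8643 = 0.77818
(4) 0.20811 × 3.9455 × 0.99408 = 0.81624
Highest is cycle (1) at 0.9530 (≤1, no arbitrage).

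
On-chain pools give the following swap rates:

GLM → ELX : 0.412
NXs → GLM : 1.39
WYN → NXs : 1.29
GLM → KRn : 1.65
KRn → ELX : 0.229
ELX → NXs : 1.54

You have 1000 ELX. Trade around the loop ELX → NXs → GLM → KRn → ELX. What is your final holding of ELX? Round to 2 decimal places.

1000 ELX × 1.54 = 1540 NXs
1540 NXs × 1.39 = 2140.6 GLM
2140.6 GLM × 1.65 = 3531.99 KRn
3531.99 KRn × 0.229 = 808.82571 ELX

808.83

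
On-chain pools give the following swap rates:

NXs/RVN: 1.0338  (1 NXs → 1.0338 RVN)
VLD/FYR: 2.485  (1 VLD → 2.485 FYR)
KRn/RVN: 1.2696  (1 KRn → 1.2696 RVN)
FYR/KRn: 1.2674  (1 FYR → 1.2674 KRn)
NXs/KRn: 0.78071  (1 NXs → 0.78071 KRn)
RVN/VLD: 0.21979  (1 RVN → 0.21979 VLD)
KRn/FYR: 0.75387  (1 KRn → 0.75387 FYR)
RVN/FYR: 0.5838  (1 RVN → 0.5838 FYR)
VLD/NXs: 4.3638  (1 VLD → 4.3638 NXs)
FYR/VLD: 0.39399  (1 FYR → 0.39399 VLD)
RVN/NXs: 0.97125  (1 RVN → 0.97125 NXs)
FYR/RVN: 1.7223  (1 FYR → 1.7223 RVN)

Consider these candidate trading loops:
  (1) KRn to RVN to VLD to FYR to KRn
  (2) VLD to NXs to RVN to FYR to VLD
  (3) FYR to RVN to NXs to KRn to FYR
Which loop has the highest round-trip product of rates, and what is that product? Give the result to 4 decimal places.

(1) 1.2696 × 0.21979 × 2.485 × 1.2674 = 0.87885
(2) 4.3638 × 1.0338 × 0.5838 × 0.39399 = 1.03765
(3) 1.7223 × 0.97125 × 0.78071 × 0.75387 = 0.98452
Highest is cycle (2) at 1.0376 (>1, arbitrage).

1.0376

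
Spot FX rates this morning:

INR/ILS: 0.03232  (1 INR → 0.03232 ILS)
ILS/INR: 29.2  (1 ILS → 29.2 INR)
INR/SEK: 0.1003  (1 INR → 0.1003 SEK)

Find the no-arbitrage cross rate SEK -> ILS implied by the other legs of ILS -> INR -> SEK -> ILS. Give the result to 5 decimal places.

Known legs of the cycle: 29.2 × 0.1003 = 2.92876
For no arbitrage the full-cycle product must be 1, so the missing rate is 1 / 2.92876 ≈ 0.3414414.

0.34144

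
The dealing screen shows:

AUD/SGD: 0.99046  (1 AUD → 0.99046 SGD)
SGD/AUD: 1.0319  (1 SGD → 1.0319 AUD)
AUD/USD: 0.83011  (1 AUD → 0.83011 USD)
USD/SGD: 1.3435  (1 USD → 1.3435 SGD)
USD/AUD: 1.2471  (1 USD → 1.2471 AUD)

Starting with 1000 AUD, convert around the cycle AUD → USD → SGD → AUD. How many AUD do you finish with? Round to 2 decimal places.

1000 AUD × 0.83011 = 830.11 USD
830.11 USD × 1.3435 = 1115.252785 SGD
1115.252785 SGD × 1.0319 = 1150.8293488415 AUD

1150.83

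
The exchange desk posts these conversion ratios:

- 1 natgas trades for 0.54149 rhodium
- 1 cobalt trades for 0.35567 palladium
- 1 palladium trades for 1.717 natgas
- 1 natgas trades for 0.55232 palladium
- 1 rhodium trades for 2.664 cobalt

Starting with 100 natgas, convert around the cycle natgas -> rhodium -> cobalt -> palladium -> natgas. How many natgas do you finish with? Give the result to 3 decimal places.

88.093

100 natgas × 0.54149 = 54.149 rhodium
54.149 rhodium × 2.664 = 144.252936 cobalt
144.252936 cobalt × 0.35567 = 51.30644174712 palladium
51.30644174712 palladium × 1.717 = 88.09316047980504 natgas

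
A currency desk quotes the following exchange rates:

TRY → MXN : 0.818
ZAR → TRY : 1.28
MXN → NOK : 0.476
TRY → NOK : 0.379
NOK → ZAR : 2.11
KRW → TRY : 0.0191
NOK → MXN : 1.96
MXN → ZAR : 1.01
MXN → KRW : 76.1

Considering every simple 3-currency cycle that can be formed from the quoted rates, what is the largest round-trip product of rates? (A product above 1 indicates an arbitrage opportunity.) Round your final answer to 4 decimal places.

TRY→MXN→KRW→TRY: 0.818 × 76.1 × 0.0191 = 1.18897
ZAR→TRY→MXN→ZAR: 1.28 × 0.818 × 1.01 = 1.05751
ZAR→TRY→NOK→ZAR: 1.28 × 0.379 × 2.11 = 1.02360
Maximum is TRY→MXN→KRW→TRY at 1.1890; arbitrage exists.

1.1890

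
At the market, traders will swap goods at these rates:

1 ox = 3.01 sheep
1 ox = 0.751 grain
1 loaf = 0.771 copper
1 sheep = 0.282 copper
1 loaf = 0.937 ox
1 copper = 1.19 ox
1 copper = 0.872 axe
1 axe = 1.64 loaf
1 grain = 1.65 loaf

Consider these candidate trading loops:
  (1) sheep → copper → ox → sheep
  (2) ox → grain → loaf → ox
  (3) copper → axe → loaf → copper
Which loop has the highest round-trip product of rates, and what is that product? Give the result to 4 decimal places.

(1) 0.282 × 1.19 × 3.01 = 1.01010
(2) 0.751 × 1.65 × 0.937 = 1.16108
(3) 0.872 × 1.64 × 0.771 = 1.10259
Highest is cycle (2) at 1.1611 (>1, arbitrage).

1.1611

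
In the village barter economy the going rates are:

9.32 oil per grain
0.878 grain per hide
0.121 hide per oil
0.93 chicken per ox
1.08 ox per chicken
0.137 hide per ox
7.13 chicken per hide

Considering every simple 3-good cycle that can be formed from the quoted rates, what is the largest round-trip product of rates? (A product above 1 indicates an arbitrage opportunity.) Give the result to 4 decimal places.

chicken→ox→hide→chicken: 1.08 × 0.137 × 7.13 = 1.05495
oil→hide→grain→oil: 0.121 × 0.878 × 9.32 = 0.99014
Maximum is chicken→ox→hide→chicken at 1.0550; arbitrage exists.

1.0550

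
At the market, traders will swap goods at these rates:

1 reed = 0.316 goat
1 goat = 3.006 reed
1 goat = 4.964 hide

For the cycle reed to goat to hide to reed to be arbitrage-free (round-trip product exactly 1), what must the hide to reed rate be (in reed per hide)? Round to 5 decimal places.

Known legs of the cycle: 0.316 × 4.964 = 1.568624
For no arbitrage the full-cycle product must be 1, so the missing rate is 1 / 1.568624 ≈ 0.6375014.

0.63750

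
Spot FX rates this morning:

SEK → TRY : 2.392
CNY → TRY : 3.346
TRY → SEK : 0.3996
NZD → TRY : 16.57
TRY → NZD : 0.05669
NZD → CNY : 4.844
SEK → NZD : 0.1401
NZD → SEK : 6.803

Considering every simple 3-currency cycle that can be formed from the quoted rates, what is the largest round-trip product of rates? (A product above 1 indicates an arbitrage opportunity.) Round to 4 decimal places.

NZD→TRY→SEK→NZD: 16.57 × 0.3996 × 0.1401 = 0.92765
NZD→SEK→TRY→NZD: 6.803 × 2.392 × 0.05669 = 0.92250
CNY→TRY→NZD→CNY: 3.346 × 0.05669 × 4.844 = 0.91883
Maximum is NZD→TRY→SEK→NZD at 0.9277; no arbitrage — every cycle loses value.

0.9277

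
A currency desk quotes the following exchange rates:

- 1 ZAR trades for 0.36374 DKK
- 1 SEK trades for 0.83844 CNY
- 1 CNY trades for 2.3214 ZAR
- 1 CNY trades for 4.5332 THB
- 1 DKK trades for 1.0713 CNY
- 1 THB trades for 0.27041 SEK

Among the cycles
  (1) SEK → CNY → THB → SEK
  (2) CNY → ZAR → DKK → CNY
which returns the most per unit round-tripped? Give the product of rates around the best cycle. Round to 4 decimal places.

1.0278

(1) 0.83844 × 4.5332 × 0.27041 = 1.02778
(2) 2.3214 × 0.36374 × 1.0713 = 0.90459
Highest is cycle (1) at 1.0278 (>1, arbitrage).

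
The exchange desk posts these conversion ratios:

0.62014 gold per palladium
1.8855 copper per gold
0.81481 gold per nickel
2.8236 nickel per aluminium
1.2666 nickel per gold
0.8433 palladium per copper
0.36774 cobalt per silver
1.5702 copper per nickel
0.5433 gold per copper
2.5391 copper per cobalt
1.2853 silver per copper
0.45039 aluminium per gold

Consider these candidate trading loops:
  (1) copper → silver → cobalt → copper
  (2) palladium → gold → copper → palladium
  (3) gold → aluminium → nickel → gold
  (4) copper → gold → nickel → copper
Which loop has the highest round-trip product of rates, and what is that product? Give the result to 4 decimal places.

(1) 1.2853 × 0.36774 × 2.5391 = 1.20012
(2) 0.62014 × 1.8855 × 0.8433 = 0.98605
(3) 0.45039 × 2.8236 × 0.81481 = 1.03621
(4) 0.5433 × 1.2666 × 1.5702 = 1.08052
Highest is cycle (1) at 1.2001 (>1, arbitrage).

1.2001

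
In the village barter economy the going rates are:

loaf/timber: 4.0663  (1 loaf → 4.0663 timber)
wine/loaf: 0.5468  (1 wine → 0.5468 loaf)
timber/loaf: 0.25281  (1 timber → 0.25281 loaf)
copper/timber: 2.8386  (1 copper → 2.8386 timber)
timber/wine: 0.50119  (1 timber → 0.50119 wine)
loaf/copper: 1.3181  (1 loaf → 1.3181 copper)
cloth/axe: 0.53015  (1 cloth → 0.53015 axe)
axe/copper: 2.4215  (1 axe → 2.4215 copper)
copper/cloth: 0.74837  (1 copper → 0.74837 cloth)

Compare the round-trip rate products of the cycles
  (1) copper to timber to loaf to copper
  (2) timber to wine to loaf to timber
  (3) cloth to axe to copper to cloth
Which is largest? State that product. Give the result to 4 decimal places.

1.1144

(1) 2.8386 × 0.25281 × 1.3181 = 0.94590
(2) 0.50119 × 0.5468 × 4.0663 = 1.11437
(3) 0.53015 × 2.4215 × 0.74837 = 0.96073
Highest is cycle (2) at 1.1144 (>1, arbitrage).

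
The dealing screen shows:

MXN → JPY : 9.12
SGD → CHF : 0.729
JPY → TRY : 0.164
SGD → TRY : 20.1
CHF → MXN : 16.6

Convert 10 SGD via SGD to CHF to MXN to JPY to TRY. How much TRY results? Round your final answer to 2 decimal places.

181.00

10 SGD × 0.729 = 7.29 CHF
7.29 CHF × 16.6 = 121.014 MXN
121.014 MXN × 9.12 = 1103.64768 JPY
1103.64768 JPY × 0.164 = 180.99821952 TRY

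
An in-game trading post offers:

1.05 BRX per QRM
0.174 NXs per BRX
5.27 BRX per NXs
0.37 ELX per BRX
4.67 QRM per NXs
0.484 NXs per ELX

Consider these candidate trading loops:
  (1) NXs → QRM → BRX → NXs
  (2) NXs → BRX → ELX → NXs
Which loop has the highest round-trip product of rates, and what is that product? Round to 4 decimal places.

0.9438

(1) 4.67 × 1.05 × 0.174 = 0.85321
(2) 5.27 × 0.37 × 0.484 = 0.94375
Highest is cycle (2) at 0.9438 (≤1, no arbitrage).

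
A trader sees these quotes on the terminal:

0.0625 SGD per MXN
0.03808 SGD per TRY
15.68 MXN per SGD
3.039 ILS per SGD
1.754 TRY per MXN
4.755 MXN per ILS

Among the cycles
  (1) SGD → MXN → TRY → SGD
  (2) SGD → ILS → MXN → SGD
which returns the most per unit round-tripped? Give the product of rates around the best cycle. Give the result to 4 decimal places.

(1) 15.68 × 1.754 × 0.03808 = 1.04730
(2) 3.039 × 4.755 × 0.0625 = 0.90315
Highest is cycle (1) at 1.0473 (>1, arbitrage).

1.0473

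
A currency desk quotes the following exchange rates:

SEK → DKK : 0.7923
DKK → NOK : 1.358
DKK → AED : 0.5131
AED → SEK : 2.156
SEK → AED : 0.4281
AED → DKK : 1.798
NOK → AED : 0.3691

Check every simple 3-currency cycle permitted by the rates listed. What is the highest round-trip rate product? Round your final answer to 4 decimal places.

DKK→NOK→AED→DKK: 1.358 × 0.3691 × 1.798 = 0.90123
DKK→AED→SEK→DKK: 0.5131 × 2.156 × 0.7923 = 0.87648
Maximum is DKK→NOK→AED→DKK at 0.9012; no arbitrage — every cycle loses value.

0.9012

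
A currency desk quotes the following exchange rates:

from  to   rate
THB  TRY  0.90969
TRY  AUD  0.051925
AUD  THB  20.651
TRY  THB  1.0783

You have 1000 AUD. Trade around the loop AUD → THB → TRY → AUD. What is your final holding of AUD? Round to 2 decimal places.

975.46

1000 AUD × 20.651 = 20651 THB
20651 THB × 0.90969 = 18786.00819 TRY
18786.00819 TRY × 0.051925 = 975.46347526575 AUD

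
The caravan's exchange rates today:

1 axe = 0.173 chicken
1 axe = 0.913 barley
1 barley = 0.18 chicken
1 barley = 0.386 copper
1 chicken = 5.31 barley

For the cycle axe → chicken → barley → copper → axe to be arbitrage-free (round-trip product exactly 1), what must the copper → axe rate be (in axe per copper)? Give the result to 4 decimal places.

2.8201

Known legs of the cycle: 0.173 × 5.31 × 0.386 = 0.35459118
For no arbitrage the full-cycle product must be 1, so the missing rate is 1 / 0.35459118 ≈ 2.820149.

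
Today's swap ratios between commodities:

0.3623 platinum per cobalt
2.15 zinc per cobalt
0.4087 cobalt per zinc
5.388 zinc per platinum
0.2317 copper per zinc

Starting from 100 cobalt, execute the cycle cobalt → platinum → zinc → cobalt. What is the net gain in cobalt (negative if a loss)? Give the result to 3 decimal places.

-20.219

100 cobalt × 0.3623 = 36.23 platinum
36.23 platinum × 5.388 = 195.20724 zinc
195.20724 zinc × 0.4087 = 79.781198988 cobalt
Net change: 79.781198988 − 100 = -20.218801012 cobalt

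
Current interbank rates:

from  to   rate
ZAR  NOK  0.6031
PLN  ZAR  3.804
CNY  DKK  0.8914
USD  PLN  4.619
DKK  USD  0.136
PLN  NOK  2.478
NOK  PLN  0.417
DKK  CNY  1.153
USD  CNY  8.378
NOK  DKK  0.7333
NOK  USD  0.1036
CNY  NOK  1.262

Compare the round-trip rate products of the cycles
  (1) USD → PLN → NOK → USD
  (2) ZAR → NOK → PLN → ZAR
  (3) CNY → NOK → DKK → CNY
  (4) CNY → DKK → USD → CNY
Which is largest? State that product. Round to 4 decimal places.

(1) 4.619 × 2.478 × 0.1036 = 1.18579
(2) 0.6031 × 0.417 × 3.804 = 0.95668
(3) 1.262 × 0.7333 × 1.153 = 1.06701
(4) 0.8914 × 0.136 × 8.378 = 1.01567
Highest is cycle (1) at 1.1858 (>1, arbitrage).

1.1858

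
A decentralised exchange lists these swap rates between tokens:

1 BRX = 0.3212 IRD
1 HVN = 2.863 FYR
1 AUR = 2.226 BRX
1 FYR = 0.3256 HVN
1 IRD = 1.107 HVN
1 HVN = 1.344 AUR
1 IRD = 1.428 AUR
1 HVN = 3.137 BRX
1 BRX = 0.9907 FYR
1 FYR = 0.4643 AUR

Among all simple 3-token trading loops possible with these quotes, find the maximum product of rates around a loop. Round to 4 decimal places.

HVN→BRX→IRD→HVN: 3.137 × 0.3212 × 1.107 = 1.11542
AUR→BRX→FYR→AUR: 2.226 × 0.9907 × 0.4643 = 1.02392
AUR→BRX→IRD→AUR: 2.226 × 0.3212 × 1.428 = 1.02101
FYR→HVN→BRX→FYR: 0.3256 × 3.137 × 0.9907 = 1.01191
Maximum is HVN→BRX→IRD→HVN at 1.1154; arbitrage exists.

1.1154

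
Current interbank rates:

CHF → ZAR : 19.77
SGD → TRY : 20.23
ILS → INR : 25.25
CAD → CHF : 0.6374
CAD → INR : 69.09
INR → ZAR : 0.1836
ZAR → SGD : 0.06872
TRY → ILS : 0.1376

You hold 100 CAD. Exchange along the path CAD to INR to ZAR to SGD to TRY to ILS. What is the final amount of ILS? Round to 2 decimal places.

100 CAD × 69.09 = 6909 INR
6909 INR × 0.1836 = 1268.4924 ZAR
1268.4924 ZAR × 0.06872 = 87.170797728 SGD
87.170797728 SGD × 20.23 = 1763.46523803744 TRY
1763.46523803744 TRY × 0.1376 = 242.652816753951744 ILS

242.65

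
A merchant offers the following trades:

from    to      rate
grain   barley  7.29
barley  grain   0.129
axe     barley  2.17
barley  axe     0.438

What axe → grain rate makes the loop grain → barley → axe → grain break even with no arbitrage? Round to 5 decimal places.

0.31318

Known legs of the cycle: 7.29 × 0.438 = 3.19302
For no arbitrage the full-cycle product must be 1, so the missing rate is 1 / 3.19302 ≈ 0.3131831.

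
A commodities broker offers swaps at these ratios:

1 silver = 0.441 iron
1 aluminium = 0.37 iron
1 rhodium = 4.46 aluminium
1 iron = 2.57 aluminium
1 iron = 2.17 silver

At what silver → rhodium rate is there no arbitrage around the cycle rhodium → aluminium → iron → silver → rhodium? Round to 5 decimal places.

Known legs of the cycle: 4.46 × 0.37 × 2.17 = 3.580934
For no arbitrage the full-cycle product must be 1, so the missing rate is 1 / 3.580934 ≈ 0.2792568.

0.27926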